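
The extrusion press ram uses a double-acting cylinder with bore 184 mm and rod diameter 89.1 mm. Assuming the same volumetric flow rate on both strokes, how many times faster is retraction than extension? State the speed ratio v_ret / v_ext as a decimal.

Cap-side area A_cap = π/4 × (184 mm)² = 26590 mm^2
Rod-side annular area A_ann = π/4 × (184² − 89.1²) = 20360 mm^2
For equal Q, v ∝ 1/A, so v_ret/v_ext = A_cap/A_ann.

v_ret/v_ext ≈ 1.31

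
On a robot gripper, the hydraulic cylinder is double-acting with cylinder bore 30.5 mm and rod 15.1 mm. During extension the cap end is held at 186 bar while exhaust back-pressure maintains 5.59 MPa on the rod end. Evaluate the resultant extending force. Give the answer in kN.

F ≈ 10.5 kN

Cap-side area A_cap = π/4 × (30.5 mm)² = 730.6 mm^2
Rod-side annular area A_ann = π/4 × (30.5² − 15.1²) = 551.5 mm^2
Net thrust = P_cap·A_cap − P_rod·A_ann = 13.59 kN − 3.083 kN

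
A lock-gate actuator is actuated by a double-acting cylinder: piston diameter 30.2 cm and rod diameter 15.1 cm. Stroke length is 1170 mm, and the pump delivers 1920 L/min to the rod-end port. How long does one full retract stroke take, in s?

Rod-side annular area A_ann = π/4 × (30.2² − 15.1²) = 537.2 cm^2
Swept volume V = A × L; t = V / Q = A·L / Q

t ≈ 1.96 s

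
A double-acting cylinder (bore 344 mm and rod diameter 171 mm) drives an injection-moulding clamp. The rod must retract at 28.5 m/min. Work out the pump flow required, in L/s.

Q ≈ 33.2 L/s

Rod-side annular area A_ann = π/4 × (344² − 171²) = 69980 mm^2
Q = A × v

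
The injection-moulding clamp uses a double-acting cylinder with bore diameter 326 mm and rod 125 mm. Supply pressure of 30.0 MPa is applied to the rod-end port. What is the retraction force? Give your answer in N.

Rod-side annular area A_ann = π/4 × (326² − 125²) = 71200 mm^2
On retraction the pressure acts on the annular area (bore minus rod).
F = P × A_ann

F ≈ 2.14e6 N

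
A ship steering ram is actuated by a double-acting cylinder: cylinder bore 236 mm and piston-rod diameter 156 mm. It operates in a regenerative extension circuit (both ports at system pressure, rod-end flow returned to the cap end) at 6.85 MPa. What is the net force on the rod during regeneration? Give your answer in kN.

F ≈ 131 kN

With equal pressure on both faces, forces on the annular region cancel; the net push is pressure × rod cross-section.
Rod cross-section A_rod = π/4 × (156 mm)² = 19110 mm^2
F = P × A_rod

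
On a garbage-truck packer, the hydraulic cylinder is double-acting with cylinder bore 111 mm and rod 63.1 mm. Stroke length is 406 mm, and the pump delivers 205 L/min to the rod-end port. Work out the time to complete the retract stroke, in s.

t ≈ 0.778 s

Rod-side annular area A_ann = π/4 × (111² − 63.1²) = 6550 mm^2
Swept volume V = A × L; t = V / Q = A·L / Q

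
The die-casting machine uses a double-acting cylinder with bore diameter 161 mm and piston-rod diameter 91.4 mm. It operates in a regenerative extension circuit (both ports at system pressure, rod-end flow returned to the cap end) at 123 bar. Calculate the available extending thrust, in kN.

F ≈ 80.7 kN

With equal pressure on both faces, forces on the annular region cancel; the net push is pressure × rod cross-section.
Rod cross-section A_rod = π/4 × (91.4 mm)² = 6561 mm^2
F = P × A_rod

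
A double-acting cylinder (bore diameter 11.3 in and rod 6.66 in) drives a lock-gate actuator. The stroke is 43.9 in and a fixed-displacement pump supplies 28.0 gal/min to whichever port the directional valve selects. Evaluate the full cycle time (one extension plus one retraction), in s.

Cap-side area A_cap = π/4 × (11.3 in)² = 100.3 in^2
Rod-side annular area A_ann = π/4 × (11.3² − 6.66²) = 65.45 in^2
t_ext = A_cap·L/Q = 40.84 s
t_ret = A_ann·L/Q = 26.65 s
t_cycle = t_ext + t_ret

t ≈ 67.5 s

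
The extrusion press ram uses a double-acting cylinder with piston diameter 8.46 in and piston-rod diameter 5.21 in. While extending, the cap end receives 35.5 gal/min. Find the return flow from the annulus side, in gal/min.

Cap-side area A_cap = π/4 × (8.46 in)² = 56.21 in^2
Rod-side annular area A_ann = π/4 × (8.46² − 5.21²) = 34.89 in^2
Piston speed v = Q_in/A_cap; rod-end outflow Q_out = v × A_ann = Q_in × A_ann/A_cap.

Q_out ≈ 22.0 gal/min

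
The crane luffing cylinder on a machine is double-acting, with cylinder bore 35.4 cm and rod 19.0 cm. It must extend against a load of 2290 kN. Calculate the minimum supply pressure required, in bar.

P ≈ 233 bar

Cap-side area A_cap = π/4 × (35.4 cm)² = 984.2 cm^2
P = F / A = 2290 kN / A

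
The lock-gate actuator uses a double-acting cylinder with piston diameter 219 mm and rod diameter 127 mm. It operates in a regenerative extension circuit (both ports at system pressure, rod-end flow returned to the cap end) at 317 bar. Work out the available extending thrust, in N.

F ≈ 4.02e5 N

With equal pressure on both faces, forces on the annular region cancel; the net push is pressure × rod cross-section.
Rod cross-section A_rod = π/4 × (127 mm)² = 12670 mm^2
F = P × A_rod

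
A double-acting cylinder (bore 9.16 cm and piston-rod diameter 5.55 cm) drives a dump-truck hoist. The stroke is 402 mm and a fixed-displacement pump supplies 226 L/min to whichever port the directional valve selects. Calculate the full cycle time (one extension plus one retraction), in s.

Cap-side area A_cap = π/4 × (9.16 cm)² = 65.90 cm^2
Rod-side annular area A_ann = π/4 × (9.16² − 5.55²) = 41.71 cm^2
t_ext = A_cap·L/Q = 0.7033 s
t_ret = A_ann·L/Q = 0.4451 s
t_cycle = t_ext + t_ret

t ≈ 1.15 s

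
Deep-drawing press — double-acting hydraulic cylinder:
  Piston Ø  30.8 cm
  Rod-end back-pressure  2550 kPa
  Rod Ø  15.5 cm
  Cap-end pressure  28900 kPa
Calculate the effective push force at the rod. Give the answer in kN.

Cap-side area A_cap = π/4 × (30.8 cm)² = 745.1 cm^2
Rod-side annular area A_ann = π/4 × (30.8² − 15.5²) = 556.4 cm^2
Net thrust = P_cap·A_cap − P_rod·A_ann = 2153 kN − 141.9 kN

F ≈ 2010 kN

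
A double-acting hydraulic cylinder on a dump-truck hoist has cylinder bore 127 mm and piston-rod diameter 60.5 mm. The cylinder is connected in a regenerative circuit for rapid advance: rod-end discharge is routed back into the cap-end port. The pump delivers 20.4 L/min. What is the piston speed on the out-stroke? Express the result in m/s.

v ≈ 0.118 m/s

In regeneration the rod-end outflow joins the pump flow into the cap end, so the net volume the pump must supply per unit advance equals the rod cross-section area.
Rod cross-section A_rod = π/4 × (60.5 mm)² = 2875 mm^2
v = Q_pump / A_rod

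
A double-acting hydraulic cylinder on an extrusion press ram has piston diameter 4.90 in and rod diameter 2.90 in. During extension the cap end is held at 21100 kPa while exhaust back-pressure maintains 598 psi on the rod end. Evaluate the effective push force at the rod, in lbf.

Cap-side area A_cap = π/4 × (4.90 in)² = 18.86 in^2
Rod-side annular area A_ann = π/4 × (4.90² − 2.90²) = 12.25 in^2
Net thrust = P_cap·A_cap − P_rod·A_ann = 57710 lbf − 7327 lbf

F ≈ 50400 lbf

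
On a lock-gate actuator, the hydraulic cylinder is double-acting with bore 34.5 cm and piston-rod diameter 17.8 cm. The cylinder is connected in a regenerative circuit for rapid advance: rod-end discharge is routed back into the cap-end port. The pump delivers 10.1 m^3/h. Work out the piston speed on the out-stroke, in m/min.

In regeneration the rod-end outflow joins the pump flow into the cap end, so the net volume the pump must supply per unit advance equals the rod cross-section area.
Rod cross-section A_rod = π/4 × (17.8 cm)² = 248.8 cm^2
v = Q_pump / A_rod

v ≈ 6.76 m/min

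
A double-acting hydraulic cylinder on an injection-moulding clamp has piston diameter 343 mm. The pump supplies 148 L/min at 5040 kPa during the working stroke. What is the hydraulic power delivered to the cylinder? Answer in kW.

Hydraulic power = P × Q

W ≈ 12.4 kW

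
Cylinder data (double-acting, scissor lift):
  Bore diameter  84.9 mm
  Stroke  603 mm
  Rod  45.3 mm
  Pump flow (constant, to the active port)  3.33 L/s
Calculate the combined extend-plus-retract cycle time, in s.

Cap-side area A_cap = π/4 × (84.9 mm)² = 5661 mm^2
Rod-side annular area A_ann = π/4 × (84.9² − 45.3²) = 4049 mm^2
t_ext = A_cap·L/Q = 1.025 s
t_ret = A_ann·L/Q = 0.7333 s
t_cycle = t_ext + t_ret

t ≈ 1.76 s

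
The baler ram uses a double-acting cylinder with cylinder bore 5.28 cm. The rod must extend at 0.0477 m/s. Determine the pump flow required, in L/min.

Cap-side area A_cap = π/4 × (5.28 cm)² = 21.90 cm^2
Q = A × v

Q ≈ 6.27 L/min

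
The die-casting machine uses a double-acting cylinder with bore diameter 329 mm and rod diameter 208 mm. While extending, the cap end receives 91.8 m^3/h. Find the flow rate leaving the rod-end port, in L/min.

Cap-side area A_cap = π/4 × (329 mm)² = 85010 mm^2
Rod-side annular area A_ann = π/4 × (329² − 208²) = 51030 mm^2
Piston speed v = Q_in/A_cap; rod-end outflow Q_out = v × A_ann = Q_in × A_ann/A_cap.

Q_out ≈ 918 L/min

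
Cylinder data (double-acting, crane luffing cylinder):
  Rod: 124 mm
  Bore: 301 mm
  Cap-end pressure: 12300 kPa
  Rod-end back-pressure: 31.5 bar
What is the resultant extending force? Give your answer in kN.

Cap-side area A_cap = π/4 × (301 mm)² = 71160 mm^2
Rod-side annular area A_ann = π/4 × (301² − 124²) = 59080 mm^2
Net thrust = P_cap·A_cap − P_rod·A_ann = 875.2 kN − 186.1 kN

F ≈ 689 kN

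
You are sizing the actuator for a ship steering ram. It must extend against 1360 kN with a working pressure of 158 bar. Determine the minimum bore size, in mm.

D ≈ 331 mm

Extension force acts on the full piston face: F = P × (π/4)D².
D = √(4F / (πP)) = √(4 × 1360 kN / (π × 158 bar))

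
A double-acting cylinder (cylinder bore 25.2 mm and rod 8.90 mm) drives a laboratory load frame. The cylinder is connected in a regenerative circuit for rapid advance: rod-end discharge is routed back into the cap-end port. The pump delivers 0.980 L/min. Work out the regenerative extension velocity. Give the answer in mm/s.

v ≈ 263 mm/s

In regeneration the rod-end outflow joins the pump flow into the cap end, so the net volume the pump must supply per unit advance equals the rod cross-section area.
Rod cross-section A_rod = π/4 × (8.90 mm)² = 62.21 mm^2
v = Q_pump / A_rod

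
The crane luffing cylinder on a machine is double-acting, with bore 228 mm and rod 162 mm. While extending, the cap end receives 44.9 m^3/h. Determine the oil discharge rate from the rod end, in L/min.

Q_out ≈ 371 L/min

Cap-side area A_cap = π/4 × (228 mm)² = 40830 mm^2
Rod-side annular area A_ann = π/4 × (228² − 162²) = 20220 mm^2
Piston speed v = Q_in/A_cap; rod-end outflow Q_out = v × A_ann = Q_in × A_ann/A_cap.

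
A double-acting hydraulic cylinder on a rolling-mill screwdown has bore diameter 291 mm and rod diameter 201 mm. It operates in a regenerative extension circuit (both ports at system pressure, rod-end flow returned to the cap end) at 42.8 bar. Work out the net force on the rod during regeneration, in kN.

F ≈ 136 kN

With equal pressure on both faces, forces on the annular region cancel; the net push is pressure × rod cross-section.
Rod cross-section A_rod = π/4 × (201 mm)² = 31730 mm^2
F = P × A_rod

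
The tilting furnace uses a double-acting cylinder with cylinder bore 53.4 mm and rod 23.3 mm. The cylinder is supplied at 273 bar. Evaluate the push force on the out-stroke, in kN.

Cap-side area A_cap = π/4 × (53.4 mm)² = 2240 mm^2
F = P × A_cap = 273 bar × A_cap

F ≈ 61.1 kN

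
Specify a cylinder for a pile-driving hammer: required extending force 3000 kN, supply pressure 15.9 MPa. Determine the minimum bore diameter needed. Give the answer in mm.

D ≈ 490 mm

Extension force acts on the full piston face: F = P × (π/4)D².
D = √(4F / (πP)) = √(4 × 3000 kN / (π × 15.9 MPa))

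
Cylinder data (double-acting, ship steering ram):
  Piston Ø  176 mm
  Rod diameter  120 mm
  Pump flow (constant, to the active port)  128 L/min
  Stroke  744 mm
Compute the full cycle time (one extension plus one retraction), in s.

t ≈ 13.0 s

Cap-side area A_cap = π/4 × (176 mm)² = 24330 mm^2
Rod-side annular area A_ann = π/4 × (176² − 120²) = 13020 mm^2
t_ext = A_cap·L/Q = 8.485 s
t_ret = A_ann·L/Q = 4.540 s
t_cycle = t_ext + t_ret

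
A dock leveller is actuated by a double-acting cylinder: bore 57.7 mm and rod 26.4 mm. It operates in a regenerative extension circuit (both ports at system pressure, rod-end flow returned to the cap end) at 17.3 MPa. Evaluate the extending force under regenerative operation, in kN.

With equal pressure on both faces, forces on the annular region cancel; the net push is pressure × rod cross-section.
Rod cross-section A_rod = π/4 × (26.4 mm)² = 547.4 mm^2
F = P × A_rod

F ≈ 9.47 kN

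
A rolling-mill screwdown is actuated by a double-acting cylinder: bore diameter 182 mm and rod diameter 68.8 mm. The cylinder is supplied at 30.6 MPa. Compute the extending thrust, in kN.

Cap-side area A_cap = π/4 × (182 mm)² = 26020 mm^2
F = P × A_cap = 30.6 MPa × A_cap

F ≈ 796 kN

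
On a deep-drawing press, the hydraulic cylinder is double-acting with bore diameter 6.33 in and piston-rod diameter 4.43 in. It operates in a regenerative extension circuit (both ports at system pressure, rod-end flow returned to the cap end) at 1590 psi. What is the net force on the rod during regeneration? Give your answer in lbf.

With equal pressure on both faces, forces on the annular region cancel; the net push is pressure × rod cross-section.
Rod cross-section A_rod = π/4 × (4.43 in)² = 15.41 in^2
F = P × A_rod

F ≈ 24500 lbf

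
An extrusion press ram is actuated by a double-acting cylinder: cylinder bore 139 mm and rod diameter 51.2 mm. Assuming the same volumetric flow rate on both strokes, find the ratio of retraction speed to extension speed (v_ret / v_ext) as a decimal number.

Cap-side area A_cap = π/4 × (139 mm)² = 15170 mm^2
Rod-side annular area A_ann = π/4 × (139² − 51.2²) = 13120 mm^2
For equal Q, v ∝ 1/A, so v_ret/v_ext = A_cap/A_ann.

v_ret/v_ext ≈ 1.16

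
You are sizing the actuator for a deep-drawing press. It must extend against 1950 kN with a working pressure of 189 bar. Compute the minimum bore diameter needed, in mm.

D ≈ 362 mm

Extension force acts on the full piston face: F = P × (π/4)D².
D = √(4F / (πP)) = √(4 × 1950 kN / (π × 189 bar))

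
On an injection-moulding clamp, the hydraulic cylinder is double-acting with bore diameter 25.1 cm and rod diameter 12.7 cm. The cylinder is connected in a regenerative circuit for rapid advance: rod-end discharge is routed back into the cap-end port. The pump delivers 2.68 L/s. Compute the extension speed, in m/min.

v ≈ 12.7 m/min

In regeneration the rod-end outflow joins the pump flow into the cap end, so the net volume the pump must supply per unit advance equals the rod cross-section area.
Rod cross-section A_rod = π/4 × (12.7 cm)² = 126.7 cm^2
v = Q_pump / A_rod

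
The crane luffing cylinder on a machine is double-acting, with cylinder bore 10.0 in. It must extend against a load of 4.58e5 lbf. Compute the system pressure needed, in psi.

P ≈ 5830 psi

Cap-side area A_cap = π/4 × (10.0 in)² = 78.54 in^2
P = F / A = 4.58e5 lbf / A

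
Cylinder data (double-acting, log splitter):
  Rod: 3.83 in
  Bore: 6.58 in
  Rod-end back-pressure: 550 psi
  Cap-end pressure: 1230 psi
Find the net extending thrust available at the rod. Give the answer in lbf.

Cap-side area A_cap = π/4 × (6.58 in)² = 34.00 in^2
Rod-side annular area A_ann = π/4 × (6.58² − 3.83²) = 22.48 in^2
Net thrust = P_cap·A_cap − P_rod·A_ann = 41830 lbf − 12370 lbf

F ≈ 29500 lbf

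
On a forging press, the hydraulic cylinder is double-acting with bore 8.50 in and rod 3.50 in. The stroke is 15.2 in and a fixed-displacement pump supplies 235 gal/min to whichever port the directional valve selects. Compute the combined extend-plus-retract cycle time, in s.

t ≈ 1.75 s

Cap-side area A_cap = π/4 × (8.50 in)² = 56.75 in^2
Rod-side annular area A_ann = π/4 × (8.50² − 3.50²) = 47.12 in^2
t_ext = A_cap·L/Q = 0.9533 s
t_ret = A_ann·L/Q = 0.7917 s
t_cycle = t_ext + t_ret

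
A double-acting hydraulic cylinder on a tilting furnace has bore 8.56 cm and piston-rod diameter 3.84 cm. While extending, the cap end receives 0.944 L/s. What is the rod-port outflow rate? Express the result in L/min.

Q_out ≈ 45.2 L/min

Cap-side area A_cap = π/4 × (8.56 cm)² = 57.55 cm^2
Rod-side annular area A_ann = π/4 × (8.56² − 3.84²) = 45.97 cm^2
Piston speed v = Q_in/A_cap; rod-end outflow Q_out = v × A_ann = Q_in × A_ann/A_cap.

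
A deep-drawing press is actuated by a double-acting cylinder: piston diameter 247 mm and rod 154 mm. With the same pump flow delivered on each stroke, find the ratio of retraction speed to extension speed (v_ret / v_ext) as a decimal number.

v_ret/v_ext ≈ 1.64

Cap-side area A_cap = π/4 × (247 mm)² = 47920 mm^2
Rod-side annular area A_ann = π/4 × (247² − 154²) = 29290 mm^2
For equal Q, v ∝ 1/A, so v_ret/v_ext = A_cap/A_ann.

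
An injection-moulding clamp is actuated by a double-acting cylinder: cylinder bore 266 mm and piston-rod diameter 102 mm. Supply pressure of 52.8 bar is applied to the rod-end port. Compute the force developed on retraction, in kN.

F ≈ 250 kN

Rod-side annular area A_ann = π/4 × (266² − 102²) = 47400 mm^2
On retraction the pressure acts on the annular area (bore minus rod).
F = P × A_ann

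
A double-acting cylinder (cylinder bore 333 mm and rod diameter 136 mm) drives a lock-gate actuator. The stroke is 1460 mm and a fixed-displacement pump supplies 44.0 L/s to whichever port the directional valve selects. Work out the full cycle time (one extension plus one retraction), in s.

t ≈ 5.30 s

Cap-side area A_cap = π/4 × (333 mm)² = 87090 mm^2
Rod-side annular area A_ann = π/4 × (333² − 136²) = 72570 mm^2
t_ext = A_cap·L/Q = 2.890 s
t_ret = A_ann·L/Q = 2.408 s
t_cycle = t_ext + t_ret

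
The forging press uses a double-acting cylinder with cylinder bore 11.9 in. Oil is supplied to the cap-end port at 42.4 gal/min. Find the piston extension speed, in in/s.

Cap-side area A_cap = π/4 × (11.9 in)² = 111.2 in^2
v = Q / A

v ≈ 1.47 in/s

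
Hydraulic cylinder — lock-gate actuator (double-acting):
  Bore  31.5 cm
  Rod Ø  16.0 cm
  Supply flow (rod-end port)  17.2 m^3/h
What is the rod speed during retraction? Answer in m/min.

Rod-side annular area A_ann = π/4 × (31.5² − 16.0²) = 578.2 cm^2
Flow into the rod-end port fills the annular volume.
v = Q / A

v ≈ 4.96 m/min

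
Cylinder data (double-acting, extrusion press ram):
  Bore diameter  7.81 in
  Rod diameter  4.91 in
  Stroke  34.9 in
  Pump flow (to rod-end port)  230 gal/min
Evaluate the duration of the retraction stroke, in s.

t ≈ 1.14 s

Rod-side annular area A_ann = π/4 × (7.81² − 4.91²) = 28.97 in^2
Swept volume V = A × L; t = V / Q = A·L / Q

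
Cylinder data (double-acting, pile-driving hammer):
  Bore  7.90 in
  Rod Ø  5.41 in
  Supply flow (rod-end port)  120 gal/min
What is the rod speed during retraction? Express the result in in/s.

Rod-side annular area A_ann = π/4 × (7.90² − 5.41²) = 26.03 in^2
Flow into the rod-end port fills the annular volume.
v = Q / A

v ≈ 17.7 in/s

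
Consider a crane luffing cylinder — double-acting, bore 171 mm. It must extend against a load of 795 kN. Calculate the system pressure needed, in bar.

P ≈ 346 bar

Cap-side area A_cap = π/4 × (171 mm)² = 22970 mm^2
P = F / A = 795 kN / A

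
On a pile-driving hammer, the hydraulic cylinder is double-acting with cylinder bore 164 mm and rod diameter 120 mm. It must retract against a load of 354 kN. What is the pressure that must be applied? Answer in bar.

P ≈ 361 bar

Rod-side annular area A_ann = π/4 × (164² − 120²) = 9814 mm^2
Retraction: pressure acts on the annular area.
P = F / A = 354 kN / A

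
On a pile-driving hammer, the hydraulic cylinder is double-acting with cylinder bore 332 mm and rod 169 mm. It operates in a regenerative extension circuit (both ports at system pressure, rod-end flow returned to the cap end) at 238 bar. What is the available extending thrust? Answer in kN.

F ≈ 534 kN

With equal pressure on both faces, forces on the annular region cancel; the net push is pressure × rod cross-section.
Rod cross-section A_rod = π/4 × (169 mm)² = 22430 mm^2
F = P × A_rod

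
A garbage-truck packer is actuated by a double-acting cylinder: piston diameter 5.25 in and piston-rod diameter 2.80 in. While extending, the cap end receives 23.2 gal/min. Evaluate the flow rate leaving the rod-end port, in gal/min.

Cap-side area A_cap = π/4 × (5.25 in)² = 21.65 in^2
Rod-side annular area A_ann = π/4 × (5.25² − 2.80²) = 15.49 in^2
Piston speed v = Q_in/A_cap; rod-end outflow Q_out = v × A_ann = Q_in × A_ann/A_cap.

Q_out ≈ 16.6 gal/min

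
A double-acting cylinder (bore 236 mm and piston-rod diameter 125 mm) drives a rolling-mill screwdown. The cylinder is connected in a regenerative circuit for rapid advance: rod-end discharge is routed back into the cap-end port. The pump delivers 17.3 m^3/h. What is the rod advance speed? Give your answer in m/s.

In regeneration the rod-end outflow joins the pump flow into the cap end, so the net volume the pump must supply per unit advance equals the rod cross-section area.
Rod cross-section A_rod = π/4 × (125 mm)² = 12270 mm^2
v = Q_pump / A_rod

v ≈ 0.392 m/s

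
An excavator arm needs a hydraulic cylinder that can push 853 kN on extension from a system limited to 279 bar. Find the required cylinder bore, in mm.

D ≈ 197 mm

Extension force acts on the full piston face: F = P × (π/4)D².
D = √(4F / (πP)) = √(4 × 853 kN / (π × 279 bar))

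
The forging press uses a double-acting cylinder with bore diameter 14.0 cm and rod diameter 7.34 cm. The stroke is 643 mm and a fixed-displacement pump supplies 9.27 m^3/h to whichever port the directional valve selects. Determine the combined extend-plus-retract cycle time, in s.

Cap-side area A_cap = π/4 × (14.0 cm)² = 153.9 cm^2
Rod-side annular area A_ann = π/4 × (14.0² − 7.34²) = 111.6 cm^2
t_ext = A_cap·L/Q = 3.844 s
t_ret = A_ann·L/Q = 2.787 s
t_cycle = t_ext + t_ret

t ≈ 6.63 s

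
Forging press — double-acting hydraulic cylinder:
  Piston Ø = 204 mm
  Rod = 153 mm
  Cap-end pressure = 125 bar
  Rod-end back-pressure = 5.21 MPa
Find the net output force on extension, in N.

F ≈ 3.34e5 N

Cap-side area A_cap = π/4 × (204 mm)² = 32690 mm^2
Rod-side annular area A_ann = π/4 × (204² − 153²) = 14300 mm^2
Net thrust = P_cap·A_cap − P_rod·A_ann = 4.086e5 N − 74500 N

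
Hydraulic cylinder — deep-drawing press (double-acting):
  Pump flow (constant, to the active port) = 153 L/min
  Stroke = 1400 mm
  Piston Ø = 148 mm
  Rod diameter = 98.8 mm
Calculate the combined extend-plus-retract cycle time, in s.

Cap-side area A_cap = π/4 × (148 mm)² = 17200 mm^2
Rod-side annular area A_ann = π/4 × (148² − 98.8²) = 9537 mm^2
t_ext = A_cap·L/Q = 9.445 s
t_ret = A_ann·L/Q = 5.236 s
t_cycle = t_ext + t_ret

t ≈ 14.7 s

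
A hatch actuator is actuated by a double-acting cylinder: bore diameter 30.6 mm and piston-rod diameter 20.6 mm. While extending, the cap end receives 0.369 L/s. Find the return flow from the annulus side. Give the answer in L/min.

Q_out ≈ 12.1 L/min

Cap-side area A_cap = π/4 × (30.6 mm)² = 735.4 mm^2
Rod-side annular area A_ann = π/4 × (30.6² − 20.6²) = 402.1 mm^2
Piston speed v = Q_in/A_cap; rod-end outflow Q_out = v × A_ann = Q_in × A_ann/A_cap.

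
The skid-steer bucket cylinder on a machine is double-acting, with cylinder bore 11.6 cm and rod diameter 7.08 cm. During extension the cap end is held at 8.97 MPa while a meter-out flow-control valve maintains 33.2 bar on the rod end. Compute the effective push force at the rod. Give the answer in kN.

Cap-side area A_cap = π/4 × (11.6 cm)² = 105.7 cm^2
Rod-side annular area A_ann = π/4 × (11.6² − 7.08²) = 66.31 cm^2
Net thrust = P_cap·A_cap − P_rod·A_ann = 94.80 kN − 22.02 kN

F ≈ 72.8 kN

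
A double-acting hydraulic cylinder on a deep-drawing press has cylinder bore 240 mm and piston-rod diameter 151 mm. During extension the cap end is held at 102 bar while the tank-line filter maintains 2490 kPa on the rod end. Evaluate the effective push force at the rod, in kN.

Cap-side area A_cap = π/4 × (240 mm)² = 45240 mm^2
Rod-side annular area A_ann = π/4 × (240² − 151²) = 27330 mm^2
Net thrust = P_cap·A_cap − P_rod·A_ann = 461.4 kN − 68.05 kN

F ≈ 393 kN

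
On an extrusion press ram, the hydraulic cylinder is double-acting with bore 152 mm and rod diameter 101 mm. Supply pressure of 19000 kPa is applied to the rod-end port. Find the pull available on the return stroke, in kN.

F ≈ 193 kN

Rod-side annular area A_ann = π/4 × (152² − 101²) = 10130 mm^2
On retraction the pressure acts on the annular area (bore minus rod).
F = P × A_ann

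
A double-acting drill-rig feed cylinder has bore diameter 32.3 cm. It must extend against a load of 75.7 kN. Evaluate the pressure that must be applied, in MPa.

Cap-side area A_cap = π/4 × (32.3 cm)² = 819.4 cm^2
P = F / A = 75.7 kN / A

P ≈ 0.924 MPa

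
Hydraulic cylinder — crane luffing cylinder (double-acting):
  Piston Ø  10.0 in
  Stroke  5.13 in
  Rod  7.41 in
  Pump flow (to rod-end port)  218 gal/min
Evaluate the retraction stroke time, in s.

t ≈ 0.216 s

Rod-side annular area A_ann = π/4 × (10.0² − 7.41²) = 35.42 in^2
Swept volume V = A × L; t = V / Q = A·L / Q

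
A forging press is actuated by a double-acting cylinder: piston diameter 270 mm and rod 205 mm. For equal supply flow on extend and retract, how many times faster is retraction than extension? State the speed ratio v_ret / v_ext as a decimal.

v_ret/v_ext ≈ 2.36

Cap-side area A_cap = π/4 × (270 mm)² = 57260 mm^2
Rod-side annular area A_ann = π/4 × (270² − 205²) = 24250 mm^2
For equal Q, v ∝ 1/A, so v_ret/v_ext = A_cap/A_ann.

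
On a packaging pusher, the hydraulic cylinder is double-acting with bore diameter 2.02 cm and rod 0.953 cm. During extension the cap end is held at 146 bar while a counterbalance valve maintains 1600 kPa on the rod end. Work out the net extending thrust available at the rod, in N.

F ≈ 4280 N

Cap-side area A_cap = π/4 × (2.02 cm)² = 3.205 cm^2
Rod-side annular area A_ann = π/4 × (2.02² − 0.953²) = 2.491 cm^2
Net thrust = P_cap·A_cap − P_rod·A_ann = 4679 N − 398.6 N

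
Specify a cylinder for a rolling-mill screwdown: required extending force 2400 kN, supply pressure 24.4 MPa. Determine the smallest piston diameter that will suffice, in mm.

D ≈ 354 mm

Extension force acts on the full piston face: F = P × (π/4)D².
D = √(4F / (πP)) = √(4 × 2400 kN / (π × 24.4 MPa))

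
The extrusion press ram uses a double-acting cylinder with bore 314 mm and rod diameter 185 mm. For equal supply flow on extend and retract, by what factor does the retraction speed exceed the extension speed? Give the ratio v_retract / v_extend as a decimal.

Cap-side area A_cap = π/4 × (314 mm)² = 77440 mm^2
Rod-side annular area A_ann = π/4 × (314² − 185²) = 50560 mm^2
For equal Q, v ∝ 1/A, so v_ret/v_ext = A_cap/A_ann.

v_ret/v_ext ≈ 1.53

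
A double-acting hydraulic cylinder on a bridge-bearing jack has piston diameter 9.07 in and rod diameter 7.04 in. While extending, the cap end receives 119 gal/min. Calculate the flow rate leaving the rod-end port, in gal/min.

Q_out ≈ 47.3 gal/min

Cap-side area A_cap = π/4 × (9.07 in)² = 64.61 in^2
Rod-side annular area A_ann = π/4 × (9.07² − 7.04²) = 25.69 in^2
Piston speed v = Q_in/A_cap; rod-end outflow Q_out = v × A_ann = Q_in × A_ann/A_cap.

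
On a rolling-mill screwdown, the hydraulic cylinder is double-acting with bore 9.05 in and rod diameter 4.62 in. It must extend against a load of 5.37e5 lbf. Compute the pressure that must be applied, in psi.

Cap-side area A_cap = π/4 × (9.05 in)² = 64.33 in^2
P = F / A = 5.37e5 lbf / A

P ≈ 8350 psi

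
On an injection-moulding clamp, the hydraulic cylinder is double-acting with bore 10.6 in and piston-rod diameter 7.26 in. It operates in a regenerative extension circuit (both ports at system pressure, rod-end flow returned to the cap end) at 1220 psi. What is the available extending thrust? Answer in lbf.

With equal pressure on both faces, forces on the annular region cancel; the net push is pressure × rod cross-section.
Rod cross-section A_rod = π/4 × (7.26 in)² = 41.40 in^2
F = P × A_rod

F ≈ 50500 lbf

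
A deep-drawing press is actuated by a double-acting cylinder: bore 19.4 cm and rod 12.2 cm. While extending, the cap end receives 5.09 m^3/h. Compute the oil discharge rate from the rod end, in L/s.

Cap-side area A_cap = π/4 × (19.4 cm)² = 295.6 cm^2
Rod-side annular area A_ann = π/4 × (19.4² − 12.2²) = 178.7 cm^2
Piston speed v = Q_in/A_cap; rod-end outflow Q_out = v × A_ann = Q_in × A_ann/A_cap.

Q_out ≈ 0.855 L/s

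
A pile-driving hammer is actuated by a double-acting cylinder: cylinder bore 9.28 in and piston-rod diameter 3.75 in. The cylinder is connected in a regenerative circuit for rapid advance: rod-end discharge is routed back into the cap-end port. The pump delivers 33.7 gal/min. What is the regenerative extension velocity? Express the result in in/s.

In regeneration the rod-end outflow joins the pump flow into the cap end, so the net volume the pump must supply per unit advance equals the rod cross-section area.
Rod cross-section A_rod = π/4 × (3.75 in)² = 11.04 in^2
v = Q_pump / A_rod

v ≈ 11.7 in/s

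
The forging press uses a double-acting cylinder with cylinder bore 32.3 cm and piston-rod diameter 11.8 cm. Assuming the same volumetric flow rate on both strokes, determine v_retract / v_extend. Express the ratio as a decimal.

v_ret/v_ext ≈ 1.15

Cap-side area A_cap = π/4 × (32.3 cm)² = 819.4 cm^2
Rod-side annular area A_ann = π/4 × (32.3² − 11.8²) = 710.0 cm^2
For equal Q, v ∝ 1/A, so v_ret/v_ext = A_cap/A_ann.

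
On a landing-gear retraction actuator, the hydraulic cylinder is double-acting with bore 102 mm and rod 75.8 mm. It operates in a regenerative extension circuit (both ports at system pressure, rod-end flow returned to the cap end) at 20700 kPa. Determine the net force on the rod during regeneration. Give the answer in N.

F ≈ 93400 N

With equal pressure on both faces, forces on the annular region cancel; the net push is pressure × rod cross-section.
Rod cross-section A_rod = π/4 × (75.8 mm)² = 4513 mm^2
F = P × A_rod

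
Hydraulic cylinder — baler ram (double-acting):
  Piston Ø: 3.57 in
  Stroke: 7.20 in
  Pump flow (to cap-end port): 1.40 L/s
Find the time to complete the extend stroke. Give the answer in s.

t ≈ 0.844 s

Cap-side area A_cap = π/4 × (3.57 in)² = 10.01 in^2
Swept volume V = A × L; t = V / Q = A·L / Q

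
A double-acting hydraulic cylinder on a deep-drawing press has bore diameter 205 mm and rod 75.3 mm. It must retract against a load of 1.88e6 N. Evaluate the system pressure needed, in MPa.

Rod-side annular area A_ann = π/4 × (205² − 75.3²) = 28550 mm^2
Retraction: pressure acts on the annular area.
P = F / A = 1.88e6 N / A

P ≈ 65.8 MPa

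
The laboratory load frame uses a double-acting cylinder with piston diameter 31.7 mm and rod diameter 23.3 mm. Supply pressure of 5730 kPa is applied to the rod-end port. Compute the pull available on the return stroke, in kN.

F ≈ 2.08 kN

Rod-side annular area A_ann = π/4 × (31.7² − 23.3²) = 362.9 mm^2
On retraction the pressure acts on the annular area (bore minus rod).
F = P × A_ann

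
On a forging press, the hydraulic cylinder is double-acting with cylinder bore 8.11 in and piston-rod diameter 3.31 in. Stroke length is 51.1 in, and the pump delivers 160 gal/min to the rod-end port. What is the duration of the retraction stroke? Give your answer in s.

t ≈ 3.57 s

Rod-side annular area A_ann = π/4 × (8.11² − 3.31²) = 43.05 in^2
Swept volume V = A × L; t = V / Q = A·L / Q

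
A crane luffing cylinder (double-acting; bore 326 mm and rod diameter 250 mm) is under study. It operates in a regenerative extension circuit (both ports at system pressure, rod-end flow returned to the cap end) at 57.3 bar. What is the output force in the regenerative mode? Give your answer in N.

With equal pressure on both faces, forces on the annular region cancel; the net push is pressure × rod cross-section.
Rod cross-section A_rod = π/4 × (250 mm)² = 49090 mm^2
F = P × A_rod

F ≈ 2.81e5 N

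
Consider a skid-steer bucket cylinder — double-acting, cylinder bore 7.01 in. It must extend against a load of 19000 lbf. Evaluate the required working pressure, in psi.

P ≈ 492 psi

Cap-side area A_cap = π/4 × (7.01 in)² = 38.59 in^2
P = F / A = 19000 lbf / A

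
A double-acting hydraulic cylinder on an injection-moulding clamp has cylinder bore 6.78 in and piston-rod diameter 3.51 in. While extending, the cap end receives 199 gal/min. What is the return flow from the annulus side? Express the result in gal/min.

Q_out ≈ 146 gal/min

Cap-side area A_cap = π/4 × (6.78 in)² = 36.10 in^2
Rod-side annular area A_ann = π/4 × (6.78² − 3.51²) = 26.43 in^2
Piston speed v = Q_in/A_cap; rod-end outflow Q_out = v × A_ann = Q_in × A_ann/A_cap.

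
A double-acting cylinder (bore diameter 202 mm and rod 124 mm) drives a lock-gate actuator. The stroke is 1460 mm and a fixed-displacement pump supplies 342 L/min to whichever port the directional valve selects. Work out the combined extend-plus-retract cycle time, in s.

Cap-side area A_cap = π/4 × (202 mm)² = 32050 mm^2
Rod-side annular area A_ann = π/4 × (202² − 124²) = 19970 mm^2
t_ext = A_cap·L/Q = 8.209 s
t_ret = A_ann·L/Q = 5.115 s
t_cycle = t_ext + t_ret

t ≈ 13.3 s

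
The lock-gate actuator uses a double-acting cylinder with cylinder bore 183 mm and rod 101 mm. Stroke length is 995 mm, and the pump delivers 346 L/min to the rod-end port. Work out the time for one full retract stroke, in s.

t ≈ 3.16 s

Rod-side annular area A_ann = π/4 × (183² − 101²) = 18290 mm^2
Swept volume V = A × L; t = V / Q = A·L / Q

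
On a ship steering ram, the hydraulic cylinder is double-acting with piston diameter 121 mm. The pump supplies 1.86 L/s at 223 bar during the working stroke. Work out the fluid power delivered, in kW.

W ≈ 41.5 kW

Hydraulic power = P × Q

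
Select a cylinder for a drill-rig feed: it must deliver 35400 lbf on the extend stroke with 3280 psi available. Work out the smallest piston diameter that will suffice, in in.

D ≈ 3.71 in

Extension force acts on the full piston face: F = P × (π/4)D².
D = √(4F / (πP)) = √(4 × 35400 lbf / (π × 3280 psi))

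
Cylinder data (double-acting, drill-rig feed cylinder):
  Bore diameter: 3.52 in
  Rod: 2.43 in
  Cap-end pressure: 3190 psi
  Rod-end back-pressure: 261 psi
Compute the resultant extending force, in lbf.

F ≈ 29700 lbf

Cap-side area A_cap = π/4 × (3.52 in)² = 9.731 in^2
Rod-side annular area A_ann = π/4 × (3.52² − 2.43²) = 5.094 in^2
Net thrust = P_cap·A_cap − P_rod·A_ann = 31040 lbf − 1329 lbf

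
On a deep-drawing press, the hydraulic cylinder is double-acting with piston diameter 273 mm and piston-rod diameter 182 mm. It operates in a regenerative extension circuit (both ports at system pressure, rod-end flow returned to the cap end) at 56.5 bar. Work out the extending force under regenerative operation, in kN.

F ≈ 147 kN

With equal pressure on both faces, forces on the annular region cancel; the net push is pressure × rod cross-section.
Rod cross-section A_rod = π/4 × (182 mm)² = 26020 mm^2
F = P × A_rod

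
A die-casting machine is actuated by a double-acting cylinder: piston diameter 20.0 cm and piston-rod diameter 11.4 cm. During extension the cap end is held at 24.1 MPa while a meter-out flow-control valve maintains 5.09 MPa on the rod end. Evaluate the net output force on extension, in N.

Cap-side area A_cap = π/4 × (20.0 cm)² = 314.2 cm^2
Rod-side annular area A_ann = π/4 × (20.0² − 11.4²) = 212.1 cm^2
Net thrust = P_cap·A_cap − P_rod·A_ann = 7.571e5 N − 1.080e5 N

F ≈ 6.49e5 N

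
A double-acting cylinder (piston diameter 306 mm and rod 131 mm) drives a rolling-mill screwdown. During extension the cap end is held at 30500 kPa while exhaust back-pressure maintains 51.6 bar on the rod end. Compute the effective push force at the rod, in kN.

Cap-side area A_cap = π/4 × (306 mm)² = 73540 mm^2
Rod-side annular area A_ann = π/4 × (306² − 131²) = 60060 mm^2
Net thrust = P_cap·A_cap − P_rod·A_ann = 2243 kN − 309.9 kN

F ≈ 1930 kN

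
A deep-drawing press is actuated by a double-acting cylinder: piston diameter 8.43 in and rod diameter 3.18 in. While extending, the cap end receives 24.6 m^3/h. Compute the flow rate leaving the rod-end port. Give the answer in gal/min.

Cap-side area A_cap = π/4 × (8.43 in)² = 55.81 in^2
Rod-side annular area A_ann = π/4 × (8.43² − 3.18²) = 47.87 in^2
Piston speed v = Q_in/A_cap; rod-end outflow Q_out = v × A_ann = Q_in × A_ann/A_cap.

Q_out ≈ 92.9 gal/min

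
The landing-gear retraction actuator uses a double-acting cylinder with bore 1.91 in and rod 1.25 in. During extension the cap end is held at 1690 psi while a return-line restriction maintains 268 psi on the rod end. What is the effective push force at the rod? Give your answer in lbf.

Cap-side area A_cap = π/4 × (1.91 in)² = 2.865 in^2
Rod-side annular area A_ann = π/4 × (1.91² − 1.25²) = 1.638 in^2
Net thrust = P_cap·A_cap − P_rod·A_ann = 4842 lbf − 439.0 lbf

F ≈ 4400 lbf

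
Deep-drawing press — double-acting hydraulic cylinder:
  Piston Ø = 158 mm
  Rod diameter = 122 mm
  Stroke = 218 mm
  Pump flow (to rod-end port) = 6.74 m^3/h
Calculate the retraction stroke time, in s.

Rod-side annular area A_ann = π/4 × (158² − 122²) = 7917 mm^2
Swept volume V = A × L; t = V / Q = A·L / Q

t ≈ 0.922 s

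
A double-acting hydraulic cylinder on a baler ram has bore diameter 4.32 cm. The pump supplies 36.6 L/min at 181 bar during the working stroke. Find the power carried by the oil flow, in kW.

Hydraulic power = P × Q

W ≈ 11.0 kW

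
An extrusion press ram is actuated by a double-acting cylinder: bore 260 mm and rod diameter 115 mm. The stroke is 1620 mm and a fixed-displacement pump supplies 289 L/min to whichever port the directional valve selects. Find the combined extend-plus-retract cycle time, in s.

t ≈ 32.2 s

Cap-side area A_cap = π/4 × (260 mm)² = 53090 mm^2
Rod-side annular area A_ann = π/4 × (260² − 115²) = 42710 mm^2
t_ext = A_cap·L/Q = 17.86 s
t_ret = A_ann·L/Q = 14.36 s
t_cycle = t_ext + t_ret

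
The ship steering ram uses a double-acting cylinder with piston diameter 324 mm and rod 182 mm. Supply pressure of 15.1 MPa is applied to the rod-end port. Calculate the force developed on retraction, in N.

F ≈ 8.52e5 N

Rod-side annular area A_ann = π/4 × (324² − 182²) = 56430 mm^2
On retraction the pressure acts on the annular area (bore minus rod).
F = P × A_ann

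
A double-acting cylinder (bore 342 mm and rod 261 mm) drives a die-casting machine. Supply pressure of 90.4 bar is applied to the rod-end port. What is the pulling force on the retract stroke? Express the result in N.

F ≈ 3.47e5 N

Rod-side annular area A_ann = π/4 × (342² − 261²) = 38360 mm^2
On retraction the pressure acts on the annular area (bore minus rod).
F = P × A_ann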